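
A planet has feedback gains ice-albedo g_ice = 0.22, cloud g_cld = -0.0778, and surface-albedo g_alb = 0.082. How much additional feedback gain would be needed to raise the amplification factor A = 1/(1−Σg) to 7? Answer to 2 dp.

Current total gain = 0.2242.
Target gain for A = 7: g* = 1 − 1/7 = 0.8571.
Additional gain needed = 0.8571 − 0.2242 = 0.63.

0.63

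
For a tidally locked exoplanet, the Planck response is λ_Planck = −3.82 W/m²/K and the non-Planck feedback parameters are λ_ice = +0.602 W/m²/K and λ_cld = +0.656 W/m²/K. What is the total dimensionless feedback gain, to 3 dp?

0.329

Convert to gains: g_ice = 0.602/3.82 = 0.1576; g_cld = 0.656/3.82 = 0.1717.
Total gain g = 0.3293.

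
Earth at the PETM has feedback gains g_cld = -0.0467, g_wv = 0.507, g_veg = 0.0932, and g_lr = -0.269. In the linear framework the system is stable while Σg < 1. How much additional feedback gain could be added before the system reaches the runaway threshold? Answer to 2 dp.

Current total gain = -0.0467 + 0.507 + 0.0932 − 0.269 = 0.2845.
Margin to runaway = 1 − 0.2845 = 0.72.

0.72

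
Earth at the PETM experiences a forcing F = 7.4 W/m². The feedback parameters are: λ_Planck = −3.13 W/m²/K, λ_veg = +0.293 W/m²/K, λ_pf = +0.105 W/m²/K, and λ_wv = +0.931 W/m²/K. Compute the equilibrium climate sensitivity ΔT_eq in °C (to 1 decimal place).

Net feedback parameter λ = (−3.13) + (+0.293) + (+0.105) + (+0.931) = -1.801 W/m²/K.
ΔT = −F/λ = −7.4/(-1.801) = 4.1 °C.

4.1 °C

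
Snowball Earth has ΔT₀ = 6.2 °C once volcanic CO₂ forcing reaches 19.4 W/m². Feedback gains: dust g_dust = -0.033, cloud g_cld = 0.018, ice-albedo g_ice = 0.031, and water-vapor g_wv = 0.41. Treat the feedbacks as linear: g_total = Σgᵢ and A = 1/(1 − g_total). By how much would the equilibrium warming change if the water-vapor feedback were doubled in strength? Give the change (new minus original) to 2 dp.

Original: g = 0.426, ΔT = 6.2/(1−0.426) = 10.8014 °C.
With doubled water-vapor: g' = 0.836, ΔT' = 6.2/(1−0.836) = 37.8049 °C.
Change = 37.8049 − 10.8014 = 27.00 °C.

27.00 °C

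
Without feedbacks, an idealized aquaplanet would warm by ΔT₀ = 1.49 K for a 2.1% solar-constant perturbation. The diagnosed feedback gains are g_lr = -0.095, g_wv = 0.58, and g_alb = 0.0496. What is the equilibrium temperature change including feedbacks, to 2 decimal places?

3.20 K

Total gain g = -0.095 + 0.58 + 0.0496 = 0.5346.
Amplification A = 1/(1 − 0.5346) = 2.149.
ΔT = 1.49 × 2.149 = 3.20 K.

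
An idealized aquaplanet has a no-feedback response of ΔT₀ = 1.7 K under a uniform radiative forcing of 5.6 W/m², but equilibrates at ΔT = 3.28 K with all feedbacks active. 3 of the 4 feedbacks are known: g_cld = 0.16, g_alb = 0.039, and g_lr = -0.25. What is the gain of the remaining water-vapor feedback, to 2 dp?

0.53

Amplification A = ΔT/ΔT₀ = 3.28/1.7 = 1.929.
Total gain g = 1 − 1/A = 1 − 1/1.929 = 0.4816.
Known gains sum to 0.16 + 0.039 − 0.25 = -0.051.
g_wv = 0.4816 + 0.051 = 0.53.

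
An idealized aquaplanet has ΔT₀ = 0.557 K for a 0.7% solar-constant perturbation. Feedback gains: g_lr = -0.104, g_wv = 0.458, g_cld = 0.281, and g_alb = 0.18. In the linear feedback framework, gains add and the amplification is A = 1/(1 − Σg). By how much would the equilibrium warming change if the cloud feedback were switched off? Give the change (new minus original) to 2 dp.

Original: g = 0.815, ΔT = 0.557/(1−0.815) = 3.0108 K.
Without cloud: g' = 0.534, ΔT' = 0.557/(1−0.534) = 1.1953 K.
Change = 1.1953 − 3.0108 = -1.82 K.

-1.82 K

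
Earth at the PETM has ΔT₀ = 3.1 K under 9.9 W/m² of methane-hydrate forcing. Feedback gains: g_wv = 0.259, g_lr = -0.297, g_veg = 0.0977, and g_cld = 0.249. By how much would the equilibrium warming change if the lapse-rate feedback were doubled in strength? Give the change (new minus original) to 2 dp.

-1.35 K

Original: g = 0.3087, ΔT = 3.1/(1−0.3087) = 4.4843 K.
With doubled lapse-rate: g' = 0.0117, ΔT' = 3.1/(1−0.0117) = 3.1367 K.
Change = 3.1367 − 4.4843 = -1.35 K.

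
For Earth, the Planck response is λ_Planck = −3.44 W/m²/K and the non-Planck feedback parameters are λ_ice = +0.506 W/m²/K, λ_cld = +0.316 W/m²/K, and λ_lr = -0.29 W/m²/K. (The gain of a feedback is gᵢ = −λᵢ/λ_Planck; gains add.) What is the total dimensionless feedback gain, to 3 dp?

Convert to gains: g_ice = 0.506/3.44 = 0.1471; g_cld = 0.316/3.44 = 0.09186; g_lr = -0.29/3.44 = -0.0843.
Total gain g = 0.15466.

0.155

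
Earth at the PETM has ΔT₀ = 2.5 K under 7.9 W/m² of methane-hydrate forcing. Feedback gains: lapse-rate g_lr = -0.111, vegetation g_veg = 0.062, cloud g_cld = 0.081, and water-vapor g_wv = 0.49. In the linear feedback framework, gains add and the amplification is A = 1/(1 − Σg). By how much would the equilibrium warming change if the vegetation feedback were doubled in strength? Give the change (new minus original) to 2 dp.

0.78 K

Original: g = 0.522, ΔT = 2.5/(1−0.522) = 5.2301 K.
With doubled vegetation: g' = 0.584, ΔT' = 2.5/(1−0.584) = 6.0096 K.
Change = 6.0096 − 5.2301 = 0.78 K.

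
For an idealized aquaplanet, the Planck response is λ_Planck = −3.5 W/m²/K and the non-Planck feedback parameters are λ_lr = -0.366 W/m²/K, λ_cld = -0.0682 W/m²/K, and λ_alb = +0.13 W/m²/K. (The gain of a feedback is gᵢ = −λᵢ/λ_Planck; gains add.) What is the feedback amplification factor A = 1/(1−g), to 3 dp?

Convert to gains: g_lr = -0.366/3.5 = -0.1046; g_cld = -0.0682/3.5 = -0.01949; g_alb = 0.13/3.5 = 0.03714.
Total gain g = -0.08695.
A = 1/(1 + 0.08695) = 0.920.

0.920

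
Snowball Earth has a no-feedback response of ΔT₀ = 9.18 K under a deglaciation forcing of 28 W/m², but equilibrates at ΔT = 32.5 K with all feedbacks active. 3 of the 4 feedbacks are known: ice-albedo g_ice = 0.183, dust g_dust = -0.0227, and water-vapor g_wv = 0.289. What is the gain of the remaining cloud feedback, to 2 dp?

Amplification A = ΔT/ΔT₀ = 32.5/9.18 = 3.54.
Total gain g = 1 − 1/A = 1 − 1/3.54 = 0.7175.
Known gains sum to 0.183 − 0.0227 + 0.289 = 0.4493.
g_cld = 0.7175 − 0.4493 = 0.27.

0.27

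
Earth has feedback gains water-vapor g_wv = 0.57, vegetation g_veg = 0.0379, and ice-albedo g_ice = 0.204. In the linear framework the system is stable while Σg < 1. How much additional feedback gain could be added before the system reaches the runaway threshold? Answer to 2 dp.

Current total gain = 0.57 + 0.0379 + 0.204 = 0.8119.
Margin to runaway = 1 − 0.8119 = 0.19.

0.19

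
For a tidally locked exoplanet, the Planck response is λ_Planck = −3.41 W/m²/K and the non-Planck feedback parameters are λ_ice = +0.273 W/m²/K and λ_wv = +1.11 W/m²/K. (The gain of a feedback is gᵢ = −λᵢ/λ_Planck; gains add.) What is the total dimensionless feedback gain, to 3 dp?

Convert to gains: g_ice = 0.273/3.41 = 0.08006; g_wv = 1.11/3.41 = 0.3255.
Total gain g = 0.40556.

0.406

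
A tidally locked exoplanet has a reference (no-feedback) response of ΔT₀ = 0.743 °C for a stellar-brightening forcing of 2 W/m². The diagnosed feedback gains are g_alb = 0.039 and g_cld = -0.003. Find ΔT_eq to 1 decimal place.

0.8 °C

Total gain g = 0.039 − 0.003 = 0.036.
Amplification A = 1/(1 − 0.036) = 1.037.
ΔT = 0.743 × 1.037 = 0.8 °C.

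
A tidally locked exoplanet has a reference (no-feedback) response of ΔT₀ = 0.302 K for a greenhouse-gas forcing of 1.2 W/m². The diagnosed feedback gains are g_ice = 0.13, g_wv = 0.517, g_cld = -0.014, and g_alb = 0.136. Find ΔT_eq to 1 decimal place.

1.3 K

Total gain g = 0.13 + 0.517 − 0.014 + 0.136 = 0.769.
Amplification A = 1/(1 − 0.769) = 4.329.
ΔT = 0.302 × 4.329 = 1.3 K.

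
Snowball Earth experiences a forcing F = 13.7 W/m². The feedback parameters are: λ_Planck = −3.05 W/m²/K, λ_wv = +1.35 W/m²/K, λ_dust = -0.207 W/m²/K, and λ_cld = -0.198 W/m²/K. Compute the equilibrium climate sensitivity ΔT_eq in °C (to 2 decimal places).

Net feedback parameter λ = (−3.05) + (+1.35) + (-0.207) + (-0.198) = -2.105 W/m²/K.
ΔT = −F/λ = −13.7/(-2.105) = 6.51 °C.

6.51 °C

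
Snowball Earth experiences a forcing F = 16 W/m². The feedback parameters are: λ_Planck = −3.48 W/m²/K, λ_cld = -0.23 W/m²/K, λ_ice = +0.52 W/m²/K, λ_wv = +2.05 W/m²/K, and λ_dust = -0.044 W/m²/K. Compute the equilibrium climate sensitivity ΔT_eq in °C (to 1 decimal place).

Net feedback parameter λ = (−3.48) + (-0.23) + (+0.52) + (+2.05) + (-0.044) = -1.184 W/m²/K.
ΔT = −F/λ = −16/(-1.184) = 13.5 °C.

13.5 °C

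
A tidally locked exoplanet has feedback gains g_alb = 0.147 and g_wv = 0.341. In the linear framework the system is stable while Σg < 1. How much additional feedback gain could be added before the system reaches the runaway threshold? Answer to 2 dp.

0.51

Current total gain = 0.147 + 0.341 = 0.488.
Margin to runaway = 1 − 0.488 = 0.51.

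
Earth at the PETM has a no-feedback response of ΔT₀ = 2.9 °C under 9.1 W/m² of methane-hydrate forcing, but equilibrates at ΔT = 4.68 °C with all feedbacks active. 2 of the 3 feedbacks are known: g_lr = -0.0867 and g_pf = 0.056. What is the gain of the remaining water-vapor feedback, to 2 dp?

Amplification A = ΔT/ΔT₀ = 4.68/2.9 = 1.614.
Total gain g = 1 − 1/A = 1 − 1/1.614 = 0.3804.
Known gains sum to -0.0867 + 0.056 = -0.0307.
g_wv = 0.3804 + 0.0307 = 0.41.

0.41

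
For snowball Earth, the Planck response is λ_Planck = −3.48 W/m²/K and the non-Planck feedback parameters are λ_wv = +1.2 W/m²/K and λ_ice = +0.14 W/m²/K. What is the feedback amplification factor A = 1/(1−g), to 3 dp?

Convert to gains: g_wv = 1.2/3.48 = 0.3448; g_ice = 0.14/3.48 = 0.04023.
Total gain g = 0.38503.
A = 1/(1 − 0.38503) = 1.626.

1.626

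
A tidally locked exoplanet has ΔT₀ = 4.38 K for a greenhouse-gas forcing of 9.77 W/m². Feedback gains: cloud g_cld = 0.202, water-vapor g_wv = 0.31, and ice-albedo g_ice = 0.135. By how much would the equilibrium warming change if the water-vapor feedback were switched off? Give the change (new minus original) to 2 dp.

Original: g = 0.647, ΔT = 4.38/(1−0.647) = 12.4079 K.
Without water-vapor: g' = 0.337, ΔT' = 4.38/(1−0.337) = 6.6063 K.
Change = 6.6063 − 12.4079 = -5.80 K.

-5.80 K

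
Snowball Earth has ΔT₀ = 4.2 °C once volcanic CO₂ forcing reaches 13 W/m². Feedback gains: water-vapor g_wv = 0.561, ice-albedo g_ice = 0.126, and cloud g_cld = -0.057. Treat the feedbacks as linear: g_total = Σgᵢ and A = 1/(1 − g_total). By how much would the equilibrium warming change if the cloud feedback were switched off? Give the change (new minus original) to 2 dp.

Original: g = 0.63, ΔT = 4.2/(1−0.63) = 11.3514 °C.
Without cloud: g' = 0.687, ΔT' = 4.2/(1−0.687) = 13.4185 °C.
Change = 13.4185 − 11.3514 = 2.07 °C.

2.07 °C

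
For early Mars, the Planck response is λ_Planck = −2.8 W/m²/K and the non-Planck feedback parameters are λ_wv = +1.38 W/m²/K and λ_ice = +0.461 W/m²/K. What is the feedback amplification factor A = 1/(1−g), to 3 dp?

2.920

Convert to gains: g_wv = 1.38/2.8 = 0.4929; g_ice = 0.461/2.8 = 0.1646.
Total gain g = 0.6575.
A = 1/(1 − 0.6575) = 2.920.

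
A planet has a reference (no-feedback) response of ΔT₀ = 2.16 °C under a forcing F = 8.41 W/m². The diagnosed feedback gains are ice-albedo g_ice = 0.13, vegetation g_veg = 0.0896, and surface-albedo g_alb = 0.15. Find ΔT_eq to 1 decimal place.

3.4 °C

Total gain g = 0.13 + 0.0896 + 0.15 = 0.3696.
Amplification A = 1/(1 − 0.3696) = 1.586.
ΔT = 2.16 × 1.586 = 3.4 °C.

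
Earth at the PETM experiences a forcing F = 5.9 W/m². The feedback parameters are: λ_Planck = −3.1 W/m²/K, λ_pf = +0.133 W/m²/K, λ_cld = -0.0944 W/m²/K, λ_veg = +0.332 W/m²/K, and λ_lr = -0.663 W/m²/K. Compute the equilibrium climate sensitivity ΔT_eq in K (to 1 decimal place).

Net feedback parameter λ = (−3.1) + (+0.133) + (-0.0944) + (+0.332) + (-0.663) = -3.3924 W/m²/K.
ΔT = −F/λ = −5.9/(-3.3924) = 1.7 K.

1.7 K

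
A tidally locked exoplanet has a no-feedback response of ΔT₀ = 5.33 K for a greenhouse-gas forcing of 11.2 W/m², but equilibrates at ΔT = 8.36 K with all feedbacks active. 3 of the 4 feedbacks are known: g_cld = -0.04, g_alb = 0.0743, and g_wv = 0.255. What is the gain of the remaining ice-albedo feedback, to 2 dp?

Amplification A = ΔT/ΔT₀ = 8.36/5.33 = 1.568.
Total gain g = 1 − 1/A = 1 − 1/1.568 = 0.3622.
Known gains sum to -0.04 + 0.0743 + 0.255 = 0.2893.
g_ice = 0.3622 − 0.2893 = 0.07.

0.07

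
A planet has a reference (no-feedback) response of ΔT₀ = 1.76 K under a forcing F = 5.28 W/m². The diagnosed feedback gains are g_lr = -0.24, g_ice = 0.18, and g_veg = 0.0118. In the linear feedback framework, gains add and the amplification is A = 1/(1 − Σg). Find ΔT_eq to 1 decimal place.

Total gain g = -0.24 + 0.18 + 0.0118 = -0.0482.
Amplification A = 1/(1 + 0.0482) = 0.954.
ΔT = 1.76 × 0.954 = 1.7 K.

1.7 K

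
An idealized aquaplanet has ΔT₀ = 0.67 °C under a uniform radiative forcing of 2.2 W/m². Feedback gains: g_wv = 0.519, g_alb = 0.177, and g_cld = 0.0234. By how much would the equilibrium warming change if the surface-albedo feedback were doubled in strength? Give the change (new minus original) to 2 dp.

4.08 °C

Original: g = 0.7194, ΔT = 0.67/(1−0.7194) = 2.3877 °C.
With doubled surface-albedo: g' = 0.8964, ΔT' = 0.67/(1−0.8964) = 6.4672 °C.
Change = 6.4672 − 2.3877 = 4.08 °C.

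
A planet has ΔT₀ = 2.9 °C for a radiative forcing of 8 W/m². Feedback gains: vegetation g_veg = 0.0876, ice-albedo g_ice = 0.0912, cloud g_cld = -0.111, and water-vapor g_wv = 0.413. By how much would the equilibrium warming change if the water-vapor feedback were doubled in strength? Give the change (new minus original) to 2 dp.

Original: g = 0.4808, ΔT = 2.9/(1−0.4808) = 5.5855 °C.
With doubled water-vapor: g' = 0.8938, ΔT' = 2.9/(1−0.8938) = 27.3070 °C.
Change = 27.3070 − 5.5855 = 21.72 °C.

21.72 °C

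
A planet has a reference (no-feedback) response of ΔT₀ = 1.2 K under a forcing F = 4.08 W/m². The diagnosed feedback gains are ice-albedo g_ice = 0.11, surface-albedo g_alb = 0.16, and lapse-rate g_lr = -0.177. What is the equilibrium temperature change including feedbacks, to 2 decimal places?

1.32 K

Total gain g = 0.11 + 0.16 − 0.177 = 0.093.
Amplification A = 1/(1 − 0.093) = 1.103.
ΔT = 1.2 × 1.103 = 1.32 K.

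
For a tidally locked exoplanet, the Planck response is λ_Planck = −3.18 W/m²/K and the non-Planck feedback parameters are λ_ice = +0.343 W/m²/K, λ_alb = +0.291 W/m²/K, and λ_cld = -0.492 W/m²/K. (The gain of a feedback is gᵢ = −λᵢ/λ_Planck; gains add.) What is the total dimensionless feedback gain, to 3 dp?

Convert to gains: g_ice = 0.343/3.18 = 0.1079; g_alb = 0.291/3.18 = 0.09151; g_cld = -0.492/3.18 = -0.1547.
Total gain g = 0.04471.

0.045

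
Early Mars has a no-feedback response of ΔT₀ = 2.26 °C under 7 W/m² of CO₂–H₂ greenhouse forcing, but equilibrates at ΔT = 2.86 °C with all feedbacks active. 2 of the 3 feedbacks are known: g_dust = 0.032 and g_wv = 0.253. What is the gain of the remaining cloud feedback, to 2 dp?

Amplification A = ΔT/ΔT₀ = 2.86/2.26 = 1.265.
Total gain g = 1 − 1/A = 1 − 1/1.265 = 0.2095.
Known gains sum to 0.032 + 0.253 = 0.285.
g_cld = 0.2095 − 0.285 = -0.08.

-0.08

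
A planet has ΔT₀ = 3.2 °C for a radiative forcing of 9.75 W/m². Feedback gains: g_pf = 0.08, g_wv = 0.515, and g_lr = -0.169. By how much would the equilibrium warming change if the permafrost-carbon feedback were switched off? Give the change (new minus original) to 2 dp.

-0.68 °C

Original: g = 0.426, ΔT = 3.2/(1−0.426) = 5.5749 °C.
Without permafrost-carbon: g' = 0.346, ΔT' = 3.2/(1−0.346) = 4.8930 °C.
Change = 4.8930 − 5.5749 = -0.68 °C.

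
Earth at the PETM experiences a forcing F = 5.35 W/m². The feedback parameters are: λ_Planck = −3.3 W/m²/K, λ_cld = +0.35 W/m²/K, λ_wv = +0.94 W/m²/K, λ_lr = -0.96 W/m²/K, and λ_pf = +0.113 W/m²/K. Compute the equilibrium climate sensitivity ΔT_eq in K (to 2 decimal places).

1.87 K

Net feedback parameter λ = (−3.3) + (+0.35) + (+0.94) + (-0.96) + (+0.113) = -2.857 W/m²/K.
ΔT = −F/λ = −5.35/(-2.857) = 1.87 K.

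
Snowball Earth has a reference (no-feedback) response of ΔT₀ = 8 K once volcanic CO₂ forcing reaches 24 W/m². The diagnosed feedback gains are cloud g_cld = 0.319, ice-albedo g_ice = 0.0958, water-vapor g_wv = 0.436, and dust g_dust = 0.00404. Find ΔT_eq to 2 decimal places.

55.11 K

Total gain g = 0.319 + 0.0958 + 0.436 + 0.00404 = 0.85484.
Amplification A = 1/(1 − 0.85484) = 6.889.
ΔT = 8 × 6.889 = 55.11 K.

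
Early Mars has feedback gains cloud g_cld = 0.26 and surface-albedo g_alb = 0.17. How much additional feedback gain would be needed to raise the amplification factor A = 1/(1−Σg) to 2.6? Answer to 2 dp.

0.19

Current total gain = 0.43.
Target gain for A = 2.6: g* = 1 − 1/2.6 = 0.6154.
Additional gain needed = 0.6154 − 0.43 = 0.19.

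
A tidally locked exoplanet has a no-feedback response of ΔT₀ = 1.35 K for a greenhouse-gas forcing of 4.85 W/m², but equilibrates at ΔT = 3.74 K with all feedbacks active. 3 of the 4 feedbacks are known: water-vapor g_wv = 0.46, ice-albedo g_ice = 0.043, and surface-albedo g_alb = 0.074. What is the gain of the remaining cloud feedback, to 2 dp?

0.06

Amplification A = ΔT/ΔT₀ = 3.74/1.35 = 2.77.
Total gain g = 1 − 1/A = 1 − 1/2.77 = 0.639.
Known gains sum to 0.46 + 0.043 + 0.074 = 0.577.
g_cld = 0.639 − 0.577 = 0.06.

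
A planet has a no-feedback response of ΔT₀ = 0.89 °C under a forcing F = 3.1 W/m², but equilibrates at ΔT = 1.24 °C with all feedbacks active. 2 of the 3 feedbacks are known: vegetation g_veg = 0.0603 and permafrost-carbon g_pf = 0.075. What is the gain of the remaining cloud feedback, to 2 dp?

Amplification A = ΔT/ΔT₀ = 1.24/0.89 = 1.393.
Total gain g = 1 − 1/A = 1 − 1/1.393 = 0.2821.
Known gains sum to 0.0603 + 0.075 = 0.1353.
g_cld = 0.2821 − 0.1353 = 0.15.

0.15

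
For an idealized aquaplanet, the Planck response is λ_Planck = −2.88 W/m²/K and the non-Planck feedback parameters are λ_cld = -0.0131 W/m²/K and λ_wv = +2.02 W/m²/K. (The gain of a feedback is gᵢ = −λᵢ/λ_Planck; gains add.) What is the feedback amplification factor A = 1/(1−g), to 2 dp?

Convert to gains: g_cld = -0.0131/2.88 = -0.004549; g_wv = 2.02/2.88 = 0.7014.
Total gain g = 0.696851.
A = 1/(1 − 0.696851) = 3.30.

3.30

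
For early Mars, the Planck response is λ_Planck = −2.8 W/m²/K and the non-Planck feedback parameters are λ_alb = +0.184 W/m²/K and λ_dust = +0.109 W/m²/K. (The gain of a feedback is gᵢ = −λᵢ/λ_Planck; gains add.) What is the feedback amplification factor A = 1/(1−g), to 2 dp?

1.12

Convert to gains: g_alb = 0.184/2.8 = 0.06571; g_dust = 0.109/2.8 = 0.03893.
Total gain g = 0.10464.
A = 1/(1 − 0.10464) = 1.12.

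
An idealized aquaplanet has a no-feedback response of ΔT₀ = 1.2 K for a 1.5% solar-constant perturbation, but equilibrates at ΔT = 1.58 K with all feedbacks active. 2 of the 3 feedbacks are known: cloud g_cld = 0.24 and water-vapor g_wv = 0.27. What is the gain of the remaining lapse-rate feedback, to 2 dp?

-0.27

Amplification A = ΔT/ΔT₀ = 1.58/1.2 = 1.317.
Total gain g = 1 − 1/A = 1 − 1/1.317 = 0.2407.
Known gains sum to 0.24 + 0.27 = 0.51.
g_lr = 0.2407 − 0.51 = -0.27.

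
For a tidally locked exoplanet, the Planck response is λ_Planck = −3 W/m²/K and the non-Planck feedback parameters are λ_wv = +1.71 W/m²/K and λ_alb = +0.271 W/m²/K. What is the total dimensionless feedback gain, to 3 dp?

0.660

Convert to gains: g_wv = 1.71/3 = 0.57; g_alb = 0.271/3 = 0.09033.
Total gain g = 0.66033.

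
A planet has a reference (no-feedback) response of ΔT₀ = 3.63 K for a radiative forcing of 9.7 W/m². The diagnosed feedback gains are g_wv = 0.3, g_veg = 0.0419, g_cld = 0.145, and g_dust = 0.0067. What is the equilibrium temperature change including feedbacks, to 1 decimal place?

Total gain g = 0.3 + 0.0419 + 0.145 + 0.0067 = 0.4936.
Amplification A = 1/(1 − 0.4936) = 1.975.
ΔT = 3.63 × 1.975 = 7.2 K.

7.2 K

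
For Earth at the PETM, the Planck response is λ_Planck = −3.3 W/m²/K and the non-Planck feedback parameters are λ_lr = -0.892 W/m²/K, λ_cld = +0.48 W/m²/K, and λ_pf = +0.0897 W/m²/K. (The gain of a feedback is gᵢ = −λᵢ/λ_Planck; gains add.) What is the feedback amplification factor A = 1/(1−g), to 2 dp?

0.91

Convert to gains: g_lr = -0.892/3.3 = -0.2703; g_cld = 0.48/3.3 = 0.1455; g_pf = 0.0897/3.3 = 0.02718.
Total gain g = -0.09762.
A = 1/(1 + 0.09762) = 0.91.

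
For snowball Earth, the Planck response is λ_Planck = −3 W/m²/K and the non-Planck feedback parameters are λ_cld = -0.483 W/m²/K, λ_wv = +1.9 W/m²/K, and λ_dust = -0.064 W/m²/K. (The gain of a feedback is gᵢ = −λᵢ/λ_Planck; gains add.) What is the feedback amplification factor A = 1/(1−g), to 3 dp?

1.821

Convert to gains: g_cld = -0.483/3 = -0.161; g_wv = 1.9/3 = 0.6333; g_dust = -0.064/3 = -0.02133.
Total gain g = 0.45097.
A = 1/(1 − 0.45097) = 1.821.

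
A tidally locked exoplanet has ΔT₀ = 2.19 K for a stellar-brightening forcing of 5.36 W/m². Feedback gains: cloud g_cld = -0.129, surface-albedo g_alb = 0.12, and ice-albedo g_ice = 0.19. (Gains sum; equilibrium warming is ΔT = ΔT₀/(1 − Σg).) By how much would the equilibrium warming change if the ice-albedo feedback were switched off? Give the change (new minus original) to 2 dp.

-0.50 K

Original: g = 0.181, ΔT = 2.19/(1−0.181) = 2.6740 K.
Without ice-albedo: g' = -0.009, ΔT' = 2.19/(1+0.009) = 2.1705 K.
Change = 2.1705 − 2.6740 = -0.50 K.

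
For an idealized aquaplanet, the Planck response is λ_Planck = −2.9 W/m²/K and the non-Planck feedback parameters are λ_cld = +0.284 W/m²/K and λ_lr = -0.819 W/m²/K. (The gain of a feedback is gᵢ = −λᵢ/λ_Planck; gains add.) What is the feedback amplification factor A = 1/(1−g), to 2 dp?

0.84

Convert to gains: g_cld = 0.284/2.9 = 0.09793; g_lr = -0.819/2.9 = -0.2824.
Total gain g = -0.18447.
A = 1/(1 + 0.18447) = 0.84.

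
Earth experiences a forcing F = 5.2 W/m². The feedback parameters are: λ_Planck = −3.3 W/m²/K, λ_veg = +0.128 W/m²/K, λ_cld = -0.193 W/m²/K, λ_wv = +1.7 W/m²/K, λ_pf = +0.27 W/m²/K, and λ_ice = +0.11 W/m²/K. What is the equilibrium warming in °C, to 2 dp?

Net feedback parameter λ = (−3.3) + (+0.128) + (-0.193) + (+1.7) + (+0.27) + (+0.11) = -1.285 W/m²/K.
ΔT = −F/λ = −5.2/(-1.285) = 4.05 °C.

4.05 °C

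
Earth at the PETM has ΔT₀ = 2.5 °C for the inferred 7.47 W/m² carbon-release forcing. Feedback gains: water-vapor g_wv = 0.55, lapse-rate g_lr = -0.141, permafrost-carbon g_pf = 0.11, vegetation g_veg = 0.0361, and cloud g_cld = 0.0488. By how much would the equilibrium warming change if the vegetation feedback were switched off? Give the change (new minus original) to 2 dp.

-0.53 °C

Original: g = 0.6039, ΔT = 2.5/(1−0.6039) = 6.3115 °C.
Without vegetation: g' = 0.5678, ΔT' = 2.5/(1−0.5678) = 5.7844 °C.
Change = 5.7844 − 6.3115 = -0.53 °C.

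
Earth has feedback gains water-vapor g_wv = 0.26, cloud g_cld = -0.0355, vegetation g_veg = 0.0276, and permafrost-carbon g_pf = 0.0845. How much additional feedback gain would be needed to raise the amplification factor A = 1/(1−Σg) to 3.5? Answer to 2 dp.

Current total gain = 0.3366.
Target gain for A = 3.5: g* = 1 − 1/3.5 = 0.7143.
Additional gain needed = 0.7143 − 0.3366 = 0.38.

0.38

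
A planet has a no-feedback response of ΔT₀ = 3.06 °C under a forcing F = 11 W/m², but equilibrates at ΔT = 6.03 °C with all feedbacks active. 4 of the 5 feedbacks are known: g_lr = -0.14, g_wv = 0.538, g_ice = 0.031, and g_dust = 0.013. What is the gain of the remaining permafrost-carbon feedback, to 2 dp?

Amplification A = ΔT/ΔT₀ = 6.03/3.06 = 1.971.
Total gain g = 1 − 1/A = 1 − 1/1.971 = 0.4926.
Known gains sum to -0.14 + 0.538 + 0.031 + 0.013 = 0.442.
g_pf = 0.4926 − 0.442 = 0.05.

0.05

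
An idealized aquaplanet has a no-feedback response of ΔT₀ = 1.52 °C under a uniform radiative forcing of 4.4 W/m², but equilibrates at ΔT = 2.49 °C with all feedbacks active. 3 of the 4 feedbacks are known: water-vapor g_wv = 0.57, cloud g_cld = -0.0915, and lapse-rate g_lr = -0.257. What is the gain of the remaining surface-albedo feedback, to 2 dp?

0.17

Amplification A = ΔT/ΔT₀ = 2.49/1.52 = 1.638.
Total gain g = 1 − 1/A = 1 − 1/1.638 = 0.3895.
Known gains sum to 0.57 − 0.0915 − 0.257 = 0.2215.
g_alb = 0.3895 − 0.2215 = 0.17.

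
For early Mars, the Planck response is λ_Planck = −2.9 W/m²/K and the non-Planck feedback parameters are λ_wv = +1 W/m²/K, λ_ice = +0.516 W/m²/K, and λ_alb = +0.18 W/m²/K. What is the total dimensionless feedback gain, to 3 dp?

Convert to gains: g_wv = 1/2.9 = 0.3448; g_ice = 0.516/2.9 = 0.1779; g_alb = 0.18/2.9 = 0.06207.
Total gain g = 0.58477.

0.585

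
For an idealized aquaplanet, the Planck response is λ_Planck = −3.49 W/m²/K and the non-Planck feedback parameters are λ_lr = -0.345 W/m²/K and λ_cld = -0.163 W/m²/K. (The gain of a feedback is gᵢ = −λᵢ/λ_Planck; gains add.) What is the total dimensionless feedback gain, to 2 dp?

-0.15

Convert to gains: g_lr = -0.345/3.49 = -0.09885; g_cld = -0.163/3.49 = -0.0467.
Total gain g = -0.14555.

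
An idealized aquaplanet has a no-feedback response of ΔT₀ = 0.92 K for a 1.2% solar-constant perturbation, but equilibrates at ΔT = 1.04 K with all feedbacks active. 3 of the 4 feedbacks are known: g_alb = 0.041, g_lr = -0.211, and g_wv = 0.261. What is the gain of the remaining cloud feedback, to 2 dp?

Amplification A = ΔT/ΔT₀ = 1.04/0.92 = 1.13.
Total gain g = 1 − 1/A = 1 − 1/1.13 = 0.115.
Known gains sum to 0.041 − 0.211 + 0.261 = 0.091.
g_cld = 0.115 − 0.091 = 0.02.

0.02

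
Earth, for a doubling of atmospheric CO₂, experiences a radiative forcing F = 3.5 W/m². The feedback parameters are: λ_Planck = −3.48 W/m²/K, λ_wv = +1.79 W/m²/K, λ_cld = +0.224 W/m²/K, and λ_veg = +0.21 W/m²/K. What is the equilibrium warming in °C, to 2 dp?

2.79 °C

Net feedback parameter λ = (−3.48) + (+1.79) + (+0.224) + (+0.21) = -1.256 W/m²/K.
ΔT = −F/λ = −3.5/(-1.256) = 2.79 °C.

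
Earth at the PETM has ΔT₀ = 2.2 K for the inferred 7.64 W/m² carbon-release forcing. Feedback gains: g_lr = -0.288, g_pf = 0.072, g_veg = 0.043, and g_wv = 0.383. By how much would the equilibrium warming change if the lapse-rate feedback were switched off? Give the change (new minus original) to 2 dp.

1.60 K

Original: g = 0.21, ΔT = 2.2/(1−0.21) = 2.7848 K.
Without lapse-rate: g' = 0.498, ΔT' = 2.2/(1−0.498) = 4.3825 K.
Change = 4.3825 − 2.7848 = 1.60 K.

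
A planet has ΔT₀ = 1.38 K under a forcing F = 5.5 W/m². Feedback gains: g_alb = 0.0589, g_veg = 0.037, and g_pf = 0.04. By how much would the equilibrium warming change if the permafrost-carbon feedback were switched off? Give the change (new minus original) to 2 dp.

Original: g = 0.1359, ΔT = 1.38/(1−0.1359) = 1.5970 K.
Without permafrost-carbon: g' = 0.0959, ΔT' = 1.38/(1−0.0959) = 1.5264 K.
Change = 1.5264 − 1.5970 = -0.07 K.

-0.07 K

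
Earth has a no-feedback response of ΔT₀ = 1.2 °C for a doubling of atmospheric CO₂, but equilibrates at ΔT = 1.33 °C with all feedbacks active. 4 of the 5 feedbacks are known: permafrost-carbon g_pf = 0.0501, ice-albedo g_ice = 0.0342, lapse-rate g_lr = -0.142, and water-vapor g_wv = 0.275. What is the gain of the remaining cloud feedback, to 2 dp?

-0.12

Amplification A = ΔT/ΔT₀ = 1.33/1.2 = 1.108.
Total gain g = 1 − 1/A = 1 − 1/1.108 = 0.09747.
Known gains sum to 0.0501 + 0.0342 − 0.142 + 0.275 = 0.2173.
g_cld = 0.09747 − 0.2173 = -0.12.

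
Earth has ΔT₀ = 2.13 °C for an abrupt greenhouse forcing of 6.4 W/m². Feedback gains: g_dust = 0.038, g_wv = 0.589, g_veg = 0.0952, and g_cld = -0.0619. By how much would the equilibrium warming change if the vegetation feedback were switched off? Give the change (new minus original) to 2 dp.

-1.37 °C

Original: g = 0.6603, ΔT = 2.13/(1−0.6603) = 6.2702 °C.
Without vegetation: g' = 0.5651, ΔT' = 2.13/(1−0.5651) = 4.8977 °C.
Change = 4.8977 − 6.2702 = -1.37 °C.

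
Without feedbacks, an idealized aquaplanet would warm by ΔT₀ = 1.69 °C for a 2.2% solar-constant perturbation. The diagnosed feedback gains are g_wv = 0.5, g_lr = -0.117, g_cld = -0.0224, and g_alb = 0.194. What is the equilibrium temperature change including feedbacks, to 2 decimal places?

Total gain g = 0.5 − 0.117 − 0.0224 + 0.194 = 0.5546.
Amplification A = 1/(1 − 0.5546) = 2.245.
ΔT = 1.69 × 2.245 = 3.79 °C.

3.79 °C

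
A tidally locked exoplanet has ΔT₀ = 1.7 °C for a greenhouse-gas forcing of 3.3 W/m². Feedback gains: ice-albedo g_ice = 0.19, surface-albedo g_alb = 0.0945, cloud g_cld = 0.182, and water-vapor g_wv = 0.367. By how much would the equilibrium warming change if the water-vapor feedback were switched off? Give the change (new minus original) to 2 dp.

-7.02 °C

Original: g = 0.8335, ΔT = 1.7/(1−0.8335) = 10.2102 °C.
Without water-vapor: g' = 0.4665, ΔT' = 1.7/(1−0.4665) = 3.1865 °C.
Change = 3.1865 − 10.2102 = -7.02 °C.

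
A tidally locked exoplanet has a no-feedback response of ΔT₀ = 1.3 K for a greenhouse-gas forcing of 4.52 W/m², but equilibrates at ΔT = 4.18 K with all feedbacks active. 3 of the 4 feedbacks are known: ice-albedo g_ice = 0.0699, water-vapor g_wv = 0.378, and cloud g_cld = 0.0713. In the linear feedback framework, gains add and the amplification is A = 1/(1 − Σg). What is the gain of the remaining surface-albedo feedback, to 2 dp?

0.17

Amplification A = ΔT/ΔT₀ = 4.18/1.3 = 3.215.
Total gain g = 1 − 1/A = 1 − 1/3.215 = 0.689.
Known gains sum to 0.0699 + 0.378 + 0.0713 = 0.5192.
g_alb = 0.689 − 0.5192 = 0.17.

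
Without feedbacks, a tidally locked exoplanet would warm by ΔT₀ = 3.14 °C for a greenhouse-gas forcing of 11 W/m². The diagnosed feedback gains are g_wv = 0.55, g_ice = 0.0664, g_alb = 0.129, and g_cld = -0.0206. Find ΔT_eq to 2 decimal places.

Total gain g = 0.55 + 0.0664 + 0.129 − 0.0206 = 0.7248.
Amplification A = 1/(1 − 0.7248) = 3.634.
ΔT = 3.14 × 3.634 = 11.41 °C.

11.41 °C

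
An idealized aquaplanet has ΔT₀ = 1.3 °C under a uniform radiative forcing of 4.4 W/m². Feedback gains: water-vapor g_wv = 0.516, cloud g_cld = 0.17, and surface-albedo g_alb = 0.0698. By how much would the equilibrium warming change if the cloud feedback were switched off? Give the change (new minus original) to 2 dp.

-2.18 °C

Original: g = 0.7558, ΔT = 1.3/(1−0.7558) = 5.3235 °C.
Without cloud: g' = 0.5858, ΔT' = 1.3/(1−0.5858) = 3.1386 °C.
Change = 3.1386 − 5.3235 = -2.18 °C.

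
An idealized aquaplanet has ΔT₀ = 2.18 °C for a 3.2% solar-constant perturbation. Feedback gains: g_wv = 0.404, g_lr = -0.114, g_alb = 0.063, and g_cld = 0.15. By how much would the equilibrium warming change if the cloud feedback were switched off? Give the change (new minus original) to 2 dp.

Original: g = 0.503, ΔT = 2.18/(1−0.503) = 4.3863 °C.
Without cloud: g' = 0.353, ΔT' = 2.18/(1−0.353) = 3.3694 °C.
Change = 3.3694 − 4.3863 = -1.02 °C.

-1.02 °C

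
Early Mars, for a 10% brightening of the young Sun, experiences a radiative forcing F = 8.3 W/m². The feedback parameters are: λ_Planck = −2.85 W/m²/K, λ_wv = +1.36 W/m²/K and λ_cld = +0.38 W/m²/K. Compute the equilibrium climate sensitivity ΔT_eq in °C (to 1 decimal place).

7.5 °C

Net feedback parameter λ = (−2.85) + (+1.36) + (+0.38) = -1.11 W/m²/K.
ΔT = −F/λ = −8.3/(-1.11) = 7.5 °C.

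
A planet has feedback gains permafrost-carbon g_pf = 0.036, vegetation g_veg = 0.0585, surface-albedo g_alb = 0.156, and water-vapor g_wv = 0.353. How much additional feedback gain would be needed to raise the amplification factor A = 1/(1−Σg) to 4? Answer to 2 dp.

Current total gain = 0.6035.
Target gain for A = 4: g* = 1 − 1/4 = 0.75.
Additional gain needed = 0.75 − 0.6035 = 0.15.

0.15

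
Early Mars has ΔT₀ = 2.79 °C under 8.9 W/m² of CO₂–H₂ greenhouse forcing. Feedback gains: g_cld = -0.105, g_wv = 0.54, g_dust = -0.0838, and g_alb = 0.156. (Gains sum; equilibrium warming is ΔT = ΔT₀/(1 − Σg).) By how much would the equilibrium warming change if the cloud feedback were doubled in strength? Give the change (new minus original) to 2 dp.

Original: g = 0.5072, ΔT = 2.79/(1−0.5072) = 5.6615 °C.
With doubled cloud: g' = 0.4022, ΔT' = 2.79/(1−0.4022) = 4.6671 °C.
Change = 4.6671 − 5.6615 = -0.99 °C.

-0.99 °C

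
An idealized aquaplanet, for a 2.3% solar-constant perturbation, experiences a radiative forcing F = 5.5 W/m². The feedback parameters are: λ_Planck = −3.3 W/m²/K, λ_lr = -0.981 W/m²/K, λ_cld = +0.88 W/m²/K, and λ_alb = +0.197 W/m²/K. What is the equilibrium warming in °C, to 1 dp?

1.7 °C

Net feedback parameter λ = (−3.3) + (-0.981) + (+0.88) + (+0.197) = -3.204 W/m²/K.
ΔT = −F/λ = −5.5/(-3.204) = 1.7 °C.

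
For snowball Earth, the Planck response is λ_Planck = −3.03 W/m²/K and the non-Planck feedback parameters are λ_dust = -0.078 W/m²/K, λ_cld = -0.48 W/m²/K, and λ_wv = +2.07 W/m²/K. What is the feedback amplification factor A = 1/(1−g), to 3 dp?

Convert to gains: g_dust = -0.078/3.03 = -0.02574; g_cld = -0.48/3.03 = -0.1584; g_wv = 2.07/3.03 = 0.6832.
Total gain g = 0.49906.
A = 1/(1 − 0.49906) = 1.996.

1.996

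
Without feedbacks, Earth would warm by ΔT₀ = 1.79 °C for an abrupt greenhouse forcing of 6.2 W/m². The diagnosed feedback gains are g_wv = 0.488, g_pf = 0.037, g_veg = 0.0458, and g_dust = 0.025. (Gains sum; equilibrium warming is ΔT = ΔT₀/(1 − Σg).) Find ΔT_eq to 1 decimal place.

4.4 °C

Total gain g = 0.488 + 0.037 + 0.0458 + 0.025 = 0.5958.
Amplification A = 1/(1 − 0.5958) = 2.474.
ΔT = 1.79 × 2.474 = 4.4 °C.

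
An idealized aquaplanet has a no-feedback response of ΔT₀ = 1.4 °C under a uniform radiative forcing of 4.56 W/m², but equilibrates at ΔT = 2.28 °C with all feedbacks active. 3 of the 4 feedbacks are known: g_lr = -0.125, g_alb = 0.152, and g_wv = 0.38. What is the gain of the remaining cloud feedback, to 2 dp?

Amplification A = ΔT/ΔT₀ = 2.28/1.4 = 1.629.
Total gain g = 1 − 1/A = 1 − 1/1.629 = 0.3861.
Known gains sum to -0.125 + 0.152 + 0.38 = 0.407.
g_cld = 0.3861 − 0.407 = -0.02.

-0.02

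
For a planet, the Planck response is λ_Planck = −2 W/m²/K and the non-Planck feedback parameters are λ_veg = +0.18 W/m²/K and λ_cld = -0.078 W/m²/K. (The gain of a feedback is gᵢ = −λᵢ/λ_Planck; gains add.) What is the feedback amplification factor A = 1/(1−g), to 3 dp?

1.054

Convert to gains: g_veg = 0.18/2 = 0.09; g_cld = -0.078/2 = -0.039.
Total gain g = 0.051.
A = 1/(1 − 0.051) = 1.054.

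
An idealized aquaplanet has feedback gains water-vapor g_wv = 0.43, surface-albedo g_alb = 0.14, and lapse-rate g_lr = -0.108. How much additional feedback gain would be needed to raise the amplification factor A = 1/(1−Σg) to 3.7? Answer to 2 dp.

0.27

Current total gain = 0.462.
Target gain for A = 3.7: g* = 1 − 1/3.7 = 0.7297.
Additional gain needed = 0.7297 − 0.462 = 0.27.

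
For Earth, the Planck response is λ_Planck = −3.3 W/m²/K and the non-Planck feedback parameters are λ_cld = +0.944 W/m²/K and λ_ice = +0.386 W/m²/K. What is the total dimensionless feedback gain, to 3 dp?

Convert to gains: g_cld = 0.944/3.3 = 0.2861; g_ice = 0.386/3.3 = 0.117.
Total gain g = 0.4031.

0.403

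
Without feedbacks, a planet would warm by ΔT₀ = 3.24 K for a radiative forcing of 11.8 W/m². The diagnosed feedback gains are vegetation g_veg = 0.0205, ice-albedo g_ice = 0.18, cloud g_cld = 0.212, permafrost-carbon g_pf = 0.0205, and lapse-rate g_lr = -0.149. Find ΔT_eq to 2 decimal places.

Total gain g = 0.0205 + 0.18 + 0.212 + 0.0205 − 0.149 = 0.284.
Amplification A = 1/(1 − 0.284) = 1.397.
ΔT = 3.24 × 1.397 = 4.53 K.

4.53 K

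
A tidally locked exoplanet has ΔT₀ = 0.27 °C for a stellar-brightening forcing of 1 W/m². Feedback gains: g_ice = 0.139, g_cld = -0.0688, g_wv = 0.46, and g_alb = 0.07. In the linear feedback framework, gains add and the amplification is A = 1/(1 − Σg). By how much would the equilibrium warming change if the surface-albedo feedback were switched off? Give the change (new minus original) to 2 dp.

-0.10 °C

Original: g = 0.6002, ΔT = 0.27/(1−0.6002) = 0.6753 °C.
Without surface-albedo: g' = 0.5302, ΔT' = 0.27/(1−0.5302) = 0.5747 °C.
Change = 0.5747 − 0.6753 = -0.10 °C.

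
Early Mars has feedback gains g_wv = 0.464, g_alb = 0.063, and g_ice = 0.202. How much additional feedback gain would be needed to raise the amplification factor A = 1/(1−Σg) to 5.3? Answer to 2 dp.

0.08

Current total gain = 0.729.
Target gain for A = 5.3: g* = 1 − 1/5.3 = 0.8113.
Additional gain needed = 0.8113 − 0.729 = 0.08.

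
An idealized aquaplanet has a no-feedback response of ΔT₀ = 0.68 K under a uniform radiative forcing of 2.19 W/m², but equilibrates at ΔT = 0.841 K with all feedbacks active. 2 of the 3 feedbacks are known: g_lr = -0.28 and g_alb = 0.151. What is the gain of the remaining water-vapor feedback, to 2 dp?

0.32

Amplification A = ΔT/ΔT₀ = 0.841/0.68 = 1.237.
Total gain g = 1 − 1/A = 1 − 1/1.237 = 0.1916.
Known gains sum to -0.28 + 0.151 = -0.129.
g_wv = 0.1916 + 0.129 = 0.32.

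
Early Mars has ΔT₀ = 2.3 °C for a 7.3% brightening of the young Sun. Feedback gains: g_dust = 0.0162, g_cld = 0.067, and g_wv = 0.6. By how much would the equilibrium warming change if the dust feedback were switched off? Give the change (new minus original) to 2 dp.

Original: g = 0.6832, ΔT = 2.3/(1−0.6832) = 7.2601 °C.
Without dust: g' = 0.667, ΔT' = 2.3/(1−0.667) = 6.9069 °C.
Change = 6.9069 − 7.2601 = -0.35 °C.

-0.35 °C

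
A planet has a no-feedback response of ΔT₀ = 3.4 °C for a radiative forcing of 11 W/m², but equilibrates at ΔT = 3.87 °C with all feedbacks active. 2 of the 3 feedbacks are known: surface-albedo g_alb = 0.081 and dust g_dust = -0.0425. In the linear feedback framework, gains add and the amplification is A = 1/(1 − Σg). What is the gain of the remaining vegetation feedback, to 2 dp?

0.08

Amplification A = ΔT/ΔT₀ = 3.87/3.4 = 1.138.
Total gain g = 1 − 1/A = 1 − 1/1.138 = 0.1213.
Known gains sum to 0.081 − 0.0425 = 0.0385.
g_veg = 0.1213 − 0.0385 = 0.08.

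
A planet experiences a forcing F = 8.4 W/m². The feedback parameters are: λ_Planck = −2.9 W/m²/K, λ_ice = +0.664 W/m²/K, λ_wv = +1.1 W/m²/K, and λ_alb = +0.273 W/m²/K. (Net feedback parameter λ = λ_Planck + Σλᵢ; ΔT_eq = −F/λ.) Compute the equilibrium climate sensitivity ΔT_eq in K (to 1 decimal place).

9.7 K

Net feedback parameter λ = (−2.9) + (+0.664) + (+1.1) + (+0.273) = -0.863 W/m²/K.
ΔT = −F/λ = −8.4/(-0.863) = 9.7 K.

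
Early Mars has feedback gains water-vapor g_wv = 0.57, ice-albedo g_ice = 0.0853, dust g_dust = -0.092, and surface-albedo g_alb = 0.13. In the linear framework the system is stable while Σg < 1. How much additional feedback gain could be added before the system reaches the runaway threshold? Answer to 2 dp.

Current total gain = 0.57 + 0.0853 − 0.092 + 0.13 = 0.6933.
Margin to runaway = 1 − 0.6933 = 0.31.

0.31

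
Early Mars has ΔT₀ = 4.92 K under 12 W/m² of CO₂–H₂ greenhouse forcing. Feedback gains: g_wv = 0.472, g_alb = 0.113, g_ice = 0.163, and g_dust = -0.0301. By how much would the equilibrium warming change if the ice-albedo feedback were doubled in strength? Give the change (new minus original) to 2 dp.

Original: g = 0.7179, ΔT = 4.92/(1−0.7179) = 17.4406 K.
With doubled ice-albedo: g' = 0.8809, ΔT' = 4.92/(1−0.8809) = 41.3098 K.
Change = 41.3098 − 17.4406 = 23.87 K.

23.87 K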